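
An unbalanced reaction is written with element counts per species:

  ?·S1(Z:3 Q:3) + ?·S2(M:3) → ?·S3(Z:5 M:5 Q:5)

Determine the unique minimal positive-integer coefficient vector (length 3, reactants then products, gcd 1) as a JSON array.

Coefficients: [5, 5, 3]

Z: 5·3+5·0 = 15 | 3·5 = 15
M: 5·0+5·3 = 15 | 3·5 = 15
Q: 5·3+5·0 = 15 | 3·5 = 15
gcd(5,5,3) = 1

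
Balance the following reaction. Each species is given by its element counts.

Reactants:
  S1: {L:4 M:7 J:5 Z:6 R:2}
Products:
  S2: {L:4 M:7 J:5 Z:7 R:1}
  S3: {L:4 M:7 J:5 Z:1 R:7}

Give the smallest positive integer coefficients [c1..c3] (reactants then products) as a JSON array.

Coefficients: [6, 5, 1]

L: 6·4 = 24 | 5·4+1·4 = 24
M: 6·7 = 42 | 5·7+1·7 = 42
J: 6·5 = 30 | 5·5+1·5 = 30
Z: 6·6 = 36 | 5·7+1·1 = 36
R: 6·2 = 12 | 5·1+1·7 = 12
gcd(6,5,1) = 1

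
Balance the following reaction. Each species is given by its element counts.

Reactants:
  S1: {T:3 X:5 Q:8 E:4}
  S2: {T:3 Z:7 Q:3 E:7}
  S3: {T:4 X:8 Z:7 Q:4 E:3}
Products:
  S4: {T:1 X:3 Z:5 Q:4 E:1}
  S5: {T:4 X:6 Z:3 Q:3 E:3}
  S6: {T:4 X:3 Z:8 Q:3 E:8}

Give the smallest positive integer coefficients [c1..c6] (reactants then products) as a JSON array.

Coefficients: [1, 3, 5, 4, 4, 3]

T: 1·3+3·3+5·4 = 32 | 4·1+4·4+3·4 = 32
X: 1·5+3·0+5·8 = 45 | 4·3+4·6+3·3 = 45
Z: 1·0+3·7+5·7 = 56 | 4·5+4·3+3·8 = 56
Q: 1·8+3·3+5·4 = 37 | 4·4+4·3+3·3 = 37
E: 1·4+3·7+5·3 = 40 | 4·1+4·3+3·8 = 40
gcd(1,3,5,4,4,3) = 1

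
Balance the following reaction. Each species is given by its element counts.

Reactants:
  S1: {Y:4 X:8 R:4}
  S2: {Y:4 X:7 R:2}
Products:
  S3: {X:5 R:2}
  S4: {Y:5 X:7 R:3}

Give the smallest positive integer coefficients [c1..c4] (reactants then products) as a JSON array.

Y: 3·4+2·4 = 20 | 2·0+4·5 = 20
X: 3·8+2·7 = 38 | 2·5+4·7 = 38
R: 3·4+2·2 = 16 | 2·2+4·3 = 16
gcd(3,2,2,4) = 1

Coefficients: [3, 2, 2, 4]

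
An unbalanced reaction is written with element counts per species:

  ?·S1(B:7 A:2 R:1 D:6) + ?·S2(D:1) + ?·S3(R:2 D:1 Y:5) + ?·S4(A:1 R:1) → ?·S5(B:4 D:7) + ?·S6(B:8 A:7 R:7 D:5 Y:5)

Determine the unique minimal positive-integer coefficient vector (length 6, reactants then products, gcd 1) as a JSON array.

Coefficients: [4, 5, 2, 6, 3, 2]

B: 4·7+5·0+2·0+6·0 = 28 | 3·4+2·8 = 28
A: 4·2+5·0+2·0+6·1 = 14 | 3·0+2·7 = 14
R: 4·1+5·0+2·2+6·1 = 14 | 3·0+2·7 = 14
D: 4·6+5·1+2·1+6·0 = 31 | 3·7+2·5 = 31
Y: 4·0+5·0+2·5+6·0 = 10 | 3·0+2·5 = 10
gcd(4,5,2,6,3,2) = 1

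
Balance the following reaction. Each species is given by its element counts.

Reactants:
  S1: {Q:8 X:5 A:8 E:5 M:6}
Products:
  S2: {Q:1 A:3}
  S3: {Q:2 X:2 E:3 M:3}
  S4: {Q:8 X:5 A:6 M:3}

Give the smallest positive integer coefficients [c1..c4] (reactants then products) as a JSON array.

Q: 3·8 = 24 | 6·1+5·2+1·8 = 24
X: 3·5 = 15 | 6·0+5·2+1·5 = 15
A: 3·8 = 24 | 6·3+5·0+1·6 = 24
E: 3·5 = 15 | 6·0+5·3+1·0 = 15
M: 3·6 = 18 | 6·0+5·3+1·3 = 18
gcd(3,6,5,1) = 1

Coefficients: [3, 6, 5, 1]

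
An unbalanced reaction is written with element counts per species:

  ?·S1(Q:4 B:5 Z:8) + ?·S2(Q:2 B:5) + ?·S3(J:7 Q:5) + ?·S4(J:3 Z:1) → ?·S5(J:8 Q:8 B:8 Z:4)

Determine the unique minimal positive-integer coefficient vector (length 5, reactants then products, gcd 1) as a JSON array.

Coefficients: [2, 6, 4, 4, 5]

J: 2·0+6·0+4·7+4·3 = 40 | 5·8 = 40
Q: 2·4+6·2+4·5+4·0 = 40 | 5·8 = 40
B: 2·5+6·5+4·0+4·0 = 40 | 5·8 = 40
Z: 2·8+6·0+4·0+4·1 = 20 | 5·4 = 20
gcd(2,6,4,4,5) = 1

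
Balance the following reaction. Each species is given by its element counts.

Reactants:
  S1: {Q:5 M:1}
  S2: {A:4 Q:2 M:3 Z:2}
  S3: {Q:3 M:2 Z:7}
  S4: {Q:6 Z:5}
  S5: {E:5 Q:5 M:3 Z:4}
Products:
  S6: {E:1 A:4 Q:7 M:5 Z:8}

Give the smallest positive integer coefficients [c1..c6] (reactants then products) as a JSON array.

E: 1·0+5·0+3·0+1·0+1·5 = 5 | 5·1 = 5
A: 1·0+5·4+3·0+1·0+1·0 = 20 | 5·4 = 20
Q: 1·5+5·2+3·3+1·6+1·5 = 35 | 5·7 = 35
M: 1·1+5·3+3·2+1·0+1·3 = 25 | 5·5 = 25
Z: 1·0+5·2+3·7+1·5+1·4 = 40 | 5·8 = 40
gcd(1,5,3,1,1,5) = 1

Coefficients: [1, 5, 3, 1, 1, 5]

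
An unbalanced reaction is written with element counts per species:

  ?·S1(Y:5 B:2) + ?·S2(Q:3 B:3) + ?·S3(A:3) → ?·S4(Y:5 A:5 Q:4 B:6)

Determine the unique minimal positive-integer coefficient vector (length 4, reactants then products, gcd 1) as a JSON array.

Coefficients: [3, 4, 5, 3]

Y: 3·5+4·0+5·0 = 15 | 3·5 = 15
A: 3·0+4·0+5·3 = 15 | 3·5 = 15
Q: 3·0+4·3+5·0 = 12 | 3·4 = 12
B: 3·2+4·3+5·0 = 18 | 3·6 = 18
gcd(3,4,5,3) = 1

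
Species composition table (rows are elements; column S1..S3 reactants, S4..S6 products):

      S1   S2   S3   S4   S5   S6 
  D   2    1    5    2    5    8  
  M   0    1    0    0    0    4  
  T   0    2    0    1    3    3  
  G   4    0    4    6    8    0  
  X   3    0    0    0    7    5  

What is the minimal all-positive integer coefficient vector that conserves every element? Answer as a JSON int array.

D: 4·2+4·1+1·5 = 17 | 2·2+1·5+1·8 = 17
M: 4·0+4·1+1·0 = 4 | 2·0+1·0+1·4 = 4
T: 4·0+4·2+1·0 = 8 | 2·1+1·3+1·3 = 8
G: 4·4+4·0+1·4 = 20 | 2·6+1·8+1·0 = 20
X: 4·3+4·0+1·0 = 12 | 2·0+1·7+1·5 = 12
gcd(4,4,1,2,1,1) = 1

Coefficients: [4, 4, 1, 2, 1, 1]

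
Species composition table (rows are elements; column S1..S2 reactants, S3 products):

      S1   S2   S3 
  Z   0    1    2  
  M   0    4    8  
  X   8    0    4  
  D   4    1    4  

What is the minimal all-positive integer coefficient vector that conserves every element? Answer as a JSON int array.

Z: 1·0+4·1 = 4 | 2·2 = 4
M: 1·0+4·4 = 16 | 2·8 = 16
X: 1·8+4·0 = 8 | 2·4 = 8
D: 1·4+4·1 = 8 | 2·4 = 8
gcd(1,4,2) = 1

Coefficients: [1, 4, 2]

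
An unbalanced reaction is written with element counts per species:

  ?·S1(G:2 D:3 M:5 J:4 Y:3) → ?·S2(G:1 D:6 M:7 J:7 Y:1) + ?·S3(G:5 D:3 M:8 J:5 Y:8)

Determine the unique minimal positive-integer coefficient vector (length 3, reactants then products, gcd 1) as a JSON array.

Coefficients: [3, 1, 1]

G: 3·2 = 6 | 1·1+1·5 = 6
D: 3·3 = 9 | 1·6+1·3 = 9
M: 3·5 = 15 | 1·7+1·8 = 15
J: 3·4 = 12 | 1·7+1·5 = 12
Y: 3·3 = 9 | 1·1+1·8 = 9
gcd(3,1,1) = 1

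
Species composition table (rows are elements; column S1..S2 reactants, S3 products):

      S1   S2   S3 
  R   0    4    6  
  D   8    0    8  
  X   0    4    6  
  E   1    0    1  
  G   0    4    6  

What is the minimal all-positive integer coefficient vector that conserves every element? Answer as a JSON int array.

R: 2·0+3·4 = 12 | 2·6 = 12
D: 2·8+3·0 = 16 | 2·8 = 16
X: 2·0+3·4 = 12 | 2·6 = 12
E: 2·1+3·0 = 2 | 2·1 = 2
G: 2·0+3·4 = 12 | 2·6 = 12
gcd(2,3,2) = 1

Coefficients: [2, 3, 2]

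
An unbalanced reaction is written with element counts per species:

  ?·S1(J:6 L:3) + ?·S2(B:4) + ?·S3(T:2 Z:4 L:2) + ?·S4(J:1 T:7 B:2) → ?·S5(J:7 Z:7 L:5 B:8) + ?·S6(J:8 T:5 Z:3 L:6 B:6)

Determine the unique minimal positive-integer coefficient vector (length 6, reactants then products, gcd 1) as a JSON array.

Coefficients: [5, 6, 4, 1, 1, 3]

J: 5·6+6·0+4·0+1·1 = 31 | 1·7+3·8 = 31
T: 5·0+6·0+4·2+1·7 = 15 | 1·0+3·5 = 15
Z: 5·0+6·0+4·4+1·0 = 16 | 1·7+3·3 = 16
L: 5·3+6·0+4·2+1·0 = 23 | 1·5+3·6 = 23
B: 5·0+6·4+4·0+1·2 = 26 | 1·8+3·6 = 26
gcd(5,6,4,1,1,3) = 1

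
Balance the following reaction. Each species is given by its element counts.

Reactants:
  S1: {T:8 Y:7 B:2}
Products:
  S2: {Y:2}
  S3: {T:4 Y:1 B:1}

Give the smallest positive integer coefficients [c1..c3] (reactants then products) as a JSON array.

T: 2·8 = 16 | 5·0+4·4 = 16
Y: 2·7 = 14 | 5·2+4·1 = 14
B: 2·2 = 4 | 5·0+4·1 = 4
gcd(2,5,4) = 1

Coefficients: [2, 5, 4]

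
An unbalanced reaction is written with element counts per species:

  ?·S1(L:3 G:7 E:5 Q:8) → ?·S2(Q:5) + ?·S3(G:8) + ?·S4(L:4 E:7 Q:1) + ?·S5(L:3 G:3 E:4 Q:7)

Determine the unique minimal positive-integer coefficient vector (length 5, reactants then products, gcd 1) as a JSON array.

Coefficients: [5, 6, 4, 3, 1]

L: 5·3 = 15 | 6·0+4·0+3·4+1·3 = 15
G: 5·7 = 35 | 6·0+4·8+3·0+1·3 = 35
E: 5·5 = 25 | 6·0+4·0+3·7+1·4 = 25
Q: 5·8 = 40 | 6·5+4·0+3·1+1·7 = 40
gcd(5,6,4,3,1) = 1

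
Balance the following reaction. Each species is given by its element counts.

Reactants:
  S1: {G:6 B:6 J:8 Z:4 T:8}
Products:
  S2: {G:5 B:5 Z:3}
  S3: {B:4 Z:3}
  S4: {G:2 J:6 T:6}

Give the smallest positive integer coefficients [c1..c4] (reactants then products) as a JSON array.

G: 3·6 = 18 | 2·5+2·0+4·2 = 18
B: 3·6 = 18 | 2·5+2·4+4·0 = 18
J: 3·8 = 24 | 2·0+2·0+4·6 = 24
Z: 3·4 = 12 | 2·3+2·3+4·0 = 12
T: 3·8 = 24 | 2·0+2·0+4·6 = 24
gcd(3,2,2,4) = 1

Coefficients: [3, 2, 2, 4]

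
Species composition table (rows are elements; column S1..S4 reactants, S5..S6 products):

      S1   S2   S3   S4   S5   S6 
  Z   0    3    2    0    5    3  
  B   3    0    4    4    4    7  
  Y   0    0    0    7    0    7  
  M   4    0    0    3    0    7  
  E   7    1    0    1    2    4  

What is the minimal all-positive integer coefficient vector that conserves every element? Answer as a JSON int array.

Coefficients: [1, 6, 5, 1, 5, 1]

Z: 1·0+6·3+5·2+1·0 = 28 | 5·5+1·3 = 28
B: 1·3+6·0+5·4+1·4 = 27 | 5·4+1·7 = 27
Y: 1·0+6·0+5·0+1·7 = 7 | 5·0+1·7 = 7
M: 1·4+6·0+5·0+1·3 = 7 | 5·0+1·7 = 7
E: 1·7+6·1+5·0+1·1 = 14 | 5·2+1·4 = 14
gcd(1,6,5,1,5,1) = 1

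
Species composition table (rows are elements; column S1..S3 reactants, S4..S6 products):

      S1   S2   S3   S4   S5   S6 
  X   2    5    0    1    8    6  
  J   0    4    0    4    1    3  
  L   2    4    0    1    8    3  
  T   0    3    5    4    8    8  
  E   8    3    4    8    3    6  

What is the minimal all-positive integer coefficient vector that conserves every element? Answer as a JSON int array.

X: 1·2+6·5+6·0 = 32 | 4·1+2·8+2·6 = 32
J: 1·0+6·4+6·0 = 24 | 4·4+2·1+2·3 = 24
L: 1·2+6·4+6·0 = 26 | 4·1+2·8+2·3 = 26
T: 1·0+6·3+6·5 = 48 | 4·4+2·8+2·8 = 48
E: 1·8+6·3+6·4 = 50 | 4·8+2·3+2·6 = 50
gcd(1,6,6,4,2,2) = 1

Coefficients: [1, 6, 6, 4, 2, 2]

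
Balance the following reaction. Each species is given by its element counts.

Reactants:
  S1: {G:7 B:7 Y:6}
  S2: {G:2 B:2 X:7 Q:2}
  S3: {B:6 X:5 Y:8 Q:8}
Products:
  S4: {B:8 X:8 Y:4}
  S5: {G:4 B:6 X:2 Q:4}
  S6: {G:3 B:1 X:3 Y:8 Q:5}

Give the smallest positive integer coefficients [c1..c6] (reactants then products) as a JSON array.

G: 4·7+5·2+5·0 = 38 | 4·0+5·4+6·3 = 38
B: 4·7+5·2+5·6 = 68 | 4·8+5·6+6·1 = 68
X: 4·0+5·7+5·5 = 60 | 4·8+5·2+6·3 = 60
Y: 4·6+5·0+5·8 = 64 | 4·4+5·0+6·8 = 64
Q: 4·0+5·2+5·8 = 50 | 4·0+5·4+6·5 = 50
gcd(4,5,5,4,5,6) = 1

Coefficients: [4, 5, 5, 4, 5, 6]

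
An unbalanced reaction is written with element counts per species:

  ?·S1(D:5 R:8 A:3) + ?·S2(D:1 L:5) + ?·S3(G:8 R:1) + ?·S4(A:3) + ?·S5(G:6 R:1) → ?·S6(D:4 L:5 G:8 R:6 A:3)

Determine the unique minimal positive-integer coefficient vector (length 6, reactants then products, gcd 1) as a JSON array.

D: 3·5+5·1+2·0+2·0+4·0 = 20 | 5·4 = 20
L: 3·0+5·5+2·0+2·0+4·0 = 25 | 5·5 = 25
G: 3·0+5·0+2·8+2·0+4·6 = 40 | 5·8 = 40
R: 3·8+5·0+2·1+2·0+4·1 = 30 | 5·6 = 30
A: 3·3+5·0+2·0+2·3+4·0 = 15 | 5·3 = 15
gcd(3,5,2,2,4,5) = 1

Coefficients: [3, 5, 2, 2, 4, 5]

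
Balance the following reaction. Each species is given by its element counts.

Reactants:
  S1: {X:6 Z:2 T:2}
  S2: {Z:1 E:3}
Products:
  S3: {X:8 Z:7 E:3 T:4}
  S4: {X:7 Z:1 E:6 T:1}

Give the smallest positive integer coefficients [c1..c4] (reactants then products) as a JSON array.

X: 5·6+6·0 = 30 | 2·8+2·7 = 30
Z: 5·2+6·1 = 16 | 2·7+2·1 = 16
E: 5·0+6·3 = 18 | 2·3+2·6 = 18
T: 5·2+6·0 = 10 | 2·4+2·1 = 10
gcd(5,6,2,2) = 1

Coefficients: [5, 6, 2, 2]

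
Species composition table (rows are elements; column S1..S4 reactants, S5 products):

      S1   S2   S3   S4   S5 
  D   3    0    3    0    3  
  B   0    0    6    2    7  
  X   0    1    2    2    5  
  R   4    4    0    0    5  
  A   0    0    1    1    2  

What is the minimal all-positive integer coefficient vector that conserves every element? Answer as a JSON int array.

Coefficients: [1, 4, 3, 5, 4]

D: 1·3+4·0+3·3+5·0 = 12 | 4·3 = 12
B: 1·0+4·0+3·6+5·2 = 28 | 4·7 = 28
X: 1·0+4·1+3·2+5·2 = 20 | 4·5 = 20
R: 1·4+4·4+3·0+5·0 = 20 | 4·5 = 20
A: 1·0+4·0+3·1+5·1 = 8 | 4·2 = 8
gcd(1,4,3,5,4) = 1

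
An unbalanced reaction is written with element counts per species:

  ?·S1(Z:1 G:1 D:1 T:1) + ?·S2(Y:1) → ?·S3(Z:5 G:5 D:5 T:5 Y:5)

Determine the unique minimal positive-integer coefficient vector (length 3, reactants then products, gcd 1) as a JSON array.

Z: 5·1+5·0 = 5 | 1·5 = 5
G: 5·1+5·0 = 5 | 1·5 = 5
D: 5·1+5·0 = 5 | 1·5 = 5
T: 5·1+5·0 = 5 | 1·5 = 5
Y: 5·0+5·1 = 5 | 1·5 = 5
gcd(5,5,1) = 1

Coefficients: [5, 5, 1]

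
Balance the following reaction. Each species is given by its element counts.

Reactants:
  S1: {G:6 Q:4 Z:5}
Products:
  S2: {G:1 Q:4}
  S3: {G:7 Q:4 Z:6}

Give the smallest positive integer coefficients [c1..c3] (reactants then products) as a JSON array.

G: 6·6 = 36 | 1·1+5·7 = 36
Q: 6·4 = 24 | 1·4+5·4 = 24
Z: 6·5 = 30 | 1·0+5·6 = 30
gcd(6,1,5) = 1

Coefficients: [6, 1, 5]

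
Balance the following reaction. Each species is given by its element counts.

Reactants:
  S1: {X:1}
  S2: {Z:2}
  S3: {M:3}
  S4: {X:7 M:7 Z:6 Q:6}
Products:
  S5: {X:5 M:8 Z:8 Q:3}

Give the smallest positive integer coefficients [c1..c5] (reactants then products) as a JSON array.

X: 3·1+5·0+3·0+1·7 = 10 | 2·5 = 10
M: 3·0+5·0+3·3+1·7 = 16 | 2·8 = 16
Z: 3·0+5·2+3·0+1·6 = 16 | 2·8 = 16
Q: 3·0+5·0+3·0+1·6 = 6 | 2·3 = 6
gcd(3,5,3,1,2) = 1

Coefficients: [3, 5, 3, 1, 2]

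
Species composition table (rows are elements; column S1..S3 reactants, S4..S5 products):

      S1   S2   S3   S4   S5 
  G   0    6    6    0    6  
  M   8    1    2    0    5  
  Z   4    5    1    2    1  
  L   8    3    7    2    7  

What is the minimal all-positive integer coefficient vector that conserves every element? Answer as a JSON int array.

G: 2·0+1·6+4·6 = 30 | 6·0+5·6 = 30
M: 2·8+1·1+4·2 = 25 | 6·0+5·5 = 25
Z: 2·4+1·5+4·1 = 17 | 6·2+5·1 = 17
L: 2·8+1·3+4·7 = 47 | 6·2+5·7 = 47
gcd(2,1,4,6,5) = 1

Coefficients: [2, 1, 4, 6, 5]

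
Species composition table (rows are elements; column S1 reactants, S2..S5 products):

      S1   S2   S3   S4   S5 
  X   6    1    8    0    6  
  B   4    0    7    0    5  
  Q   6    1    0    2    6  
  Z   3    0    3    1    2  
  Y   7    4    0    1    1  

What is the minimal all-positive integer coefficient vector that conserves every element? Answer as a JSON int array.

Coefficients: [3, 4, 1, 4, 1]

X: 3·6 = 18 | 4·1+1·8+4·0+1·6 = 18
B: 3·4 = 12 | 4·0+1·7+4·0+1·5 = 12
Q: 3·6 = 18 | 4·1+1·0+4·2+1·6 = 18
Z: 3·3 = 9 | 4·0+1·3+4·1+1·2 = 9
Y: 3·7 = 21 | 4·4+1·0+4·1+1·1 = 21
gcd(3,4,1,4,1) = 1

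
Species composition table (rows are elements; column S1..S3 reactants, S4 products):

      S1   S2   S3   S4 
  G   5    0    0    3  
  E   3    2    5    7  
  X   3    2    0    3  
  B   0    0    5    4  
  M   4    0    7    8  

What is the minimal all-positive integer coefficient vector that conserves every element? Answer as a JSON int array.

Coefficients: [3, 3, 4, 5]

G: 3·5+3·0+4·0 = 15 | 5·3 = 15
E: 3·3+3·2+4·5 = 35 | 5·7 = 35
X: 3·3+3·2+4·0 = 15 | 5·3 = 15
B: 3·0+3·0+4·5 = 20 | 5·4 = 20
M: 3·4+3·0+4·7 = 40 | 5·8 = 40
gcd(3,3,4,5) = 1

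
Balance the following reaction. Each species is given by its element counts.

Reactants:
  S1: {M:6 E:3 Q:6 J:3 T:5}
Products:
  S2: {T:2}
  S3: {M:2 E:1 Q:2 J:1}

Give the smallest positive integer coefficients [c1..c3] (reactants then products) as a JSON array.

Coefficients: [2, 5, 6]

M: 2·6 = 12 | 5·0+6·2 = 12
E: 2·3 = 6 | 5·0+6·1 = 6
Q: 2·6 = 12 | 5·0+6·2 = 12
J: 2·3 = 6 | 5·0+6·1 = 6
T: 2·5 = 10 | 5·2+6·0 = 10
gcd(2,5,6) = 1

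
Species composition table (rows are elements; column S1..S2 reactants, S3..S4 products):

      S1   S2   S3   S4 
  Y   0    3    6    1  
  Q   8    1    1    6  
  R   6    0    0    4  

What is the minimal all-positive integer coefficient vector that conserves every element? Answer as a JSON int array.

Coefficients: [2, 3, 1, 3]

Y: 2·0+3·3 = 9 | 1·6+3·1 = 9
Q: 2·8+3·1 = 19 | 1·1+3·6 = 19
R: 2·6+3·0 = 12 | 1·0+3·4 = 12
gcd(2,3,1,3) = 1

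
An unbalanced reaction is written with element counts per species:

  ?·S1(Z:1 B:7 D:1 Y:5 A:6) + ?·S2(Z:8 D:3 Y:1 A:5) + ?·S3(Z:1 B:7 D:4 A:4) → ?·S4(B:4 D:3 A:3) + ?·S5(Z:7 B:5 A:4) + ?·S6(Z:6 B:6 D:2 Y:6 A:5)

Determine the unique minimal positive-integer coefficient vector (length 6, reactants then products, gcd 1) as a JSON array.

Coefficients: [1, 1, 4, 6, 1, 1]

Z: 1·1+1·8+4·1 = 13 | 6·0+1·7+1·6 = 13
B: 1·7+1·0+4·7 = 35 | 6·4+1·5+1·6 = 35
D: 1·1+1·3+4·4 = 20 | 6·3+1·0+1·2 = 20
Y: 1·5+1·1+4·0 = 6 | 6·0+1·0+1·6 = 6
A: 1·6+1·5+4·4 = 27 | 6·3+1·4+1·5 = 27
gcd(1,1,4,6,1,1) = 1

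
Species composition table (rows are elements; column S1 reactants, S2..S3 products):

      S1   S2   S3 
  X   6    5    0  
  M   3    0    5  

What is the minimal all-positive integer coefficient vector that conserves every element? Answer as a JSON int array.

X: 5·6 = 30 | 6·5+3·0 = 30
M: 5·3 = 15 | 6·0+3·5 = 15
gcd(5,6,3) = 1

Coefficients: [5, 6, 3]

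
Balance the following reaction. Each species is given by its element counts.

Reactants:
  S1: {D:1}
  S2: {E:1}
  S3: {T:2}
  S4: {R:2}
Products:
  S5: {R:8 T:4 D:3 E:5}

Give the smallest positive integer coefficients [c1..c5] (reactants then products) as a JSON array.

R: 3·0+5·0+2·0+4·2 = 8 | 1·8 = 8
T: 3·0+5·0+2·2+4·0 = 4 | 1·4 = 4
D: 3·1+5·0+2·0+4·0 = 3 | 1·3 = 3
E: 3·0+5·1+2·0+4·0 = 5 | 1·5 = 5
gcd(3,5,2,4,1) = 1

Coefficients: [3, 5, 2, 4, 1]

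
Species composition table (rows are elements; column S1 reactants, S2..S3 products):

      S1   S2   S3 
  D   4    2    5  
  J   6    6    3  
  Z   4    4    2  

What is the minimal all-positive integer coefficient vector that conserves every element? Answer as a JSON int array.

Coefficients: [4, 3, 2]

D: 4·4 = 16 | 3·2+2·5 = 16
J: 4·6 = 24 | 3·6+2·3 = 24
Z: 4·4 = 16 | 3·4+2·2 = 16
gcd(4,3,2) = 1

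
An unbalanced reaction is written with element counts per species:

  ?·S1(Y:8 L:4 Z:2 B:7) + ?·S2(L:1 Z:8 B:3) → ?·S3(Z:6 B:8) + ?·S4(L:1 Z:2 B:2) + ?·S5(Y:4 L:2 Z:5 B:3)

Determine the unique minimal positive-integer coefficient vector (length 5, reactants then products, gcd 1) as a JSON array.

Y: 3·8+5·0 = 24 | 1·0+5·0+6·4 = 24
L: 3·4+5·1 = 17 | 1·0+5·1+6·2 = 17
Z: 3·2+5·8 = 46 | 1·6+5·2+6·5 = 46
B: 3·7+5·3 = 36 | 1·8+5·2+6·3 = 36
gcd(3,5,1,5,6) = 1

Coefficients: [3, 5, 1, 5, 6]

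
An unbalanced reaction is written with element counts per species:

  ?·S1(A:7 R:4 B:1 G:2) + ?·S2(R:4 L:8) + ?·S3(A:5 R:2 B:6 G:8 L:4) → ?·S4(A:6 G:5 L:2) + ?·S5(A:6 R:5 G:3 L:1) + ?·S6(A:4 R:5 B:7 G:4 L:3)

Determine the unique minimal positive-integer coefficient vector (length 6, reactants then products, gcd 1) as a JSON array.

Coefficients: [6, 1, 6, 6, 2, 6]

A: 6·7+1·0+6·5 = 72 | 6·6+2·6+6·4 = 72
R: 6·4+1·4+6·2 = 40 | 6·0+2·5+6·5 = 40
B: 6·1+1·0+6·6 = 42 | 6·0+2·0+6·7 = 42
G: 6·2+1·0+6·8 = 60 | 6·5+2·3+6·4 = 60
L: 6·0+1·8+6·4 = 32 | 6·2+2·1+6·3 = 32
gcd(6,1,6,6,2,6) = 1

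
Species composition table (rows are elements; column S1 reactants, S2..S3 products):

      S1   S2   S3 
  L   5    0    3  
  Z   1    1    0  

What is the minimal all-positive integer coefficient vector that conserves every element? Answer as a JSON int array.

Coefficients: [3, 3, 5]

L: 3·5 = 15 | 3·0+5·3 = 15
Z: 3·1 = 3 | 3·1+5·0 = 3
gcd(3,3,5) = 1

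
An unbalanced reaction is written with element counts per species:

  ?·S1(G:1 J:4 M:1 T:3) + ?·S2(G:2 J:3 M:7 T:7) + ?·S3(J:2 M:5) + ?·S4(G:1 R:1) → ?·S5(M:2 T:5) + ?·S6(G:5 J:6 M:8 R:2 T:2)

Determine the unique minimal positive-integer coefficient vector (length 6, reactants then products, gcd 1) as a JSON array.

G: 1·1+4·2+1·0+6·1 = 15 | 5·0+3·5 = 15
J: 1·4+4·3+1·2+6·0 = 18 | 5·0+3·6 = 18
M: 1·1+4·7+1·5+6·0 = 34 | 5·2+3·8 = 34
R: 1·0+4·0+1·0+6·1 = 6 | 5·0+3·2 = 6
T: 1·3+4·7+1·0+6·0 = 31 | 5·5+3·2 = 31
gcd(1,4,1,6,5,3) = 1

Coefficients: [1, 4, 1, 6, 5, 3]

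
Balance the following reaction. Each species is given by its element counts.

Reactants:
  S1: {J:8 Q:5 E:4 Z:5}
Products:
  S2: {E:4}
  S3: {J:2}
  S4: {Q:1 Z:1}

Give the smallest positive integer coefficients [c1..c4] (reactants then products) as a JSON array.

J: 1·8 = 8 | 1·0+4·2+5·0 = 8
Q: 1·5 = 5 | 1·0+4·0+5·1 = 5
E: 1·4 = 4 | 1·4+4·0+5·0 = 4
Z: 1·5 = 5 | 1·0+4·0+5·1 = 5
gcd(1,1,4,5) = 1

Coefficients: [1, 1, 4, 5]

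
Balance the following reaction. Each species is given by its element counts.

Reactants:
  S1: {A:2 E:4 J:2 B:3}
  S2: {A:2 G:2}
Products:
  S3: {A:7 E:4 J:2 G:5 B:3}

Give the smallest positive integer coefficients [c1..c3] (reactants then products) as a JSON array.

A: 2·2+5·2 = 14 | 2·7 = 14
E: 2·4+5·0 = 8 | 2·4 = 8
J: 2·2+5·0 = 4 | 2·2 = 4
G: 2·0+5·2 = 10 | 2·5 = 10
B: 2·3+5·0 = 6 | 2·3 = 6
gcd(2,5,2) = 1

Coefficients: [2, 5, 2]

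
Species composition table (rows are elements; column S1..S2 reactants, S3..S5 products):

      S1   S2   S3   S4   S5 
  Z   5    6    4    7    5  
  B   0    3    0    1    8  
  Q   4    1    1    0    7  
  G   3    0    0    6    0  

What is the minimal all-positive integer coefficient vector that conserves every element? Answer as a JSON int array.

Coefficients: [2, 3, 4, 1, 1]

Z: 2·5+3·6 = 28 | 4·4+1·7+1·5 = 28
B: 2·0+3·3 = 9 | 4·0+1·1+1·8 = 9
Q: 2·4+3·1 = 11 | 4·1+1·0+1·7 = 11
G: 2·3+3·0 = 6 | 4·0+1·6+1·0 = 6
gcd(2,3,4,1,1) = 1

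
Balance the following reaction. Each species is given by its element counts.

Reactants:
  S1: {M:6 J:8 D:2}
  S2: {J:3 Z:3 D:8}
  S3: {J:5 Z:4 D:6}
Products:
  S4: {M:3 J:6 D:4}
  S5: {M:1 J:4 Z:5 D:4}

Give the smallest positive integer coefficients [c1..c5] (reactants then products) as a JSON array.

M: 3·6+1·0+3·0 = 18 | 5·3+3·1 = 18
J: 3·8+1·3+3·5 = 42 | 5·6+3·4 = 42
Z: 3·0+1·3+3·4 = 15 | 5·0+3·5 = 15
D: 3·2+1·8+3·6 = 32 | 5·4+3·4 = 32
gcd(3,1,3,5,3) = 1

Coefficients: [3, 1, 3, 5, 3]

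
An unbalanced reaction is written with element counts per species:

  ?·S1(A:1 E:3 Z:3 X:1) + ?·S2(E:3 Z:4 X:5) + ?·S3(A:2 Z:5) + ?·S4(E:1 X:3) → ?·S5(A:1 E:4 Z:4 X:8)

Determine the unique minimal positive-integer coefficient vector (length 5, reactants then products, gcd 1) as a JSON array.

Coefficients: [1, 1, 1, 6, 3]

A: 1·1+1·0+1·2+6·0 = 3 | 3·1 = 3
E: 1·3+1·3+1·0+6·1 = 12 | 3·4 = 12
Z: 1·3+1·4+1·5+6·0 = 12 | 3·4 = 12
X: 1·1+1·5+1·0+6·3 = 24 | 3·8 = 24
gcd(1,1,1,6,3) = 1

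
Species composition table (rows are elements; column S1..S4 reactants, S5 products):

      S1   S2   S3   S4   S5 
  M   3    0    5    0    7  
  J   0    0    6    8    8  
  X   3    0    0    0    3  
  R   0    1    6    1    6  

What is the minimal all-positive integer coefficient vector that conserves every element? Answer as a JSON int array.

M: 5·3+4·0+4·5+2·0 = 35 | 5·7 = 35
J: 5·0+4·0+4·6+2·8 = 40 | 5·8 = 40
X: 5·3+4·0+4·0+2·0 = 15 | 5·3 = 15
R: 5·0+4·1+4·6+2·1 = 30 | 5·6 = 30
gcd(5,4,4,2,5) = 1

Coefficients: [5, 4, 4, 2, 5]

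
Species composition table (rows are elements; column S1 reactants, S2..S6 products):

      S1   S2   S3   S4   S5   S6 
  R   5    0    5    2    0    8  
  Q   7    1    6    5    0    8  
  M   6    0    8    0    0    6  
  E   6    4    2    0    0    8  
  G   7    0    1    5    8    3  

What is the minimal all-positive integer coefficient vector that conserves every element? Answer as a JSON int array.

R: 5·5 = 25 | 4·0+3·5+1·2+3·0+1·8 = 25
Q: 5·7 = 35 | 4·1+3·6+1·5+3·0+1·8 = 35
M: 5·6 = 30 | 4·0+3·8+1·0+3·0+1·6 = 30
E: 5·6 = 30 | 4·4+3·2+1·0+3·0+1·8 = 30
G: 5·7 = 35 | 4·0+3·1+1·5+3·8+1·3 = 35
gcd(5,4,3,1,3,1) = 1

Coefficients: [5, 4, 3, 1, 3, 1]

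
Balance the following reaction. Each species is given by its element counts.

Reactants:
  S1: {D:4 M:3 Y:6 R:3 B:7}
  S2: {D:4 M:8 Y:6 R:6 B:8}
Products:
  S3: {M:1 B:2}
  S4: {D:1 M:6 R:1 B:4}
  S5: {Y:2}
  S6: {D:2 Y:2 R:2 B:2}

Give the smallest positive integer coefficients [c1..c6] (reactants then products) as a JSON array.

Coefficients: [2, 1, 2, 2, 4, 5]

D: 2·4+1·4 = 12 | 2·0+2·1+4·0+5·2 = 12
M: 2·3+1·8 = 14 | 2·1+2·6+4·0+5·0 = 14
Y: 2·6+1·6 = 18 | 2·0+2·0+4·2+5·2 = 18
R: 2·3+1·6 = 12 | 2·0+2·1+4·0+5·2 = 12
B: 2·7+1·8 = 22 | 2·2+2·4+4·0+5·2 = 22
gcd(2,1,2,2,4,5) = 1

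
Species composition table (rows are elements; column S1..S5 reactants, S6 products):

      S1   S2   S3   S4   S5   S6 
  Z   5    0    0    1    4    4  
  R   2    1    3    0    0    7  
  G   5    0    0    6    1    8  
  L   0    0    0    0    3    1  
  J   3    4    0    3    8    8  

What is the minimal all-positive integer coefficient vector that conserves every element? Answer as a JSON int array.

Z: 1·5+1·0+6·0+3·1+1·4 = 12 | 3·4 = 12
R: 1·2+1·1+6·3+3·0+1·0 = 21 | 3·7 = 21
G: 1·5+1·0+6·0+3·6+1·1 = 24 | 3·8 = 24
L: 1·0+1·0+6·0+3·0+1·3 = 3 | 3·1 = 3
J: 1·3+1·4+6·0+3·3+1·8 = 24 | 3·8 = 24
gcd(1,1,6,3,1,3) = 1

Coefficients: [1, 1, 6, 3, 1, 3]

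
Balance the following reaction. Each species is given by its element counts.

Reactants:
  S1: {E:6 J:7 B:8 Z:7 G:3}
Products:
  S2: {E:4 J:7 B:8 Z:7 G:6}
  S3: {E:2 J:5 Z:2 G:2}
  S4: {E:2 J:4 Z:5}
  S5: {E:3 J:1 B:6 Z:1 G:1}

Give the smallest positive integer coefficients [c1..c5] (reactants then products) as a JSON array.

Coefficients: [4, 1, 1, 3, 4]

E: 4·6 = 24 | 1·4+1·2+3·2+4·3 = 24
J: 4·7 = 28 | 1·7+1·5+3·4+4·1 = 28
B: 4·8 = 32 | 1·8+1·0+3·0+4·6 = 32
Z: 4·7 = 28 | 1·7+1·2+3·5+4·1 = 28
G: 4·3 = 12 | 1·6+1·2+3·0+4·1 = 12
gcd(4,1,1,3,4) = 1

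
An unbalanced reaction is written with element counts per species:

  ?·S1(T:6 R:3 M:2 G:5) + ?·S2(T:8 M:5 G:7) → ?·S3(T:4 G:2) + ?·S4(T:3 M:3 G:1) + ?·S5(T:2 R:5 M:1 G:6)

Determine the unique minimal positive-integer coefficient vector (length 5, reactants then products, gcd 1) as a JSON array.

T: 5·6+1·8 = 38 | 5·4+4·3+3·2 = 38
R: 5·3+1·0 = 15 | 5·0+4·0+3·5 = 15
M: 5·2+1·5 = 15 | 5·0+4·3+3·1 = 15
G: 5·5+1·7 = 32 | 5·2+4·1+3·6 = 32
gcd(5,1,5,4,3) = 1

Coefficients: [5, 1, 5, 4, 3]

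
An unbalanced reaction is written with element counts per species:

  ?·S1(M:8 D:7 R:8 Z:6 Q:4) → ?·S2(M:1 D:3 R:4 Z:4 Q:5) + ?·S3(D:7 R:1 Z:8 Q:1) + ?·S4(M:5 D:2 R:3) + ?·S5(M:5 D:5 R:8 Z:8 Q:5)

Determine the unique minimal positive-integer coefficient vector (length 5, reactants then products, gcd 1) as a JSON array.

Coefficients: [4, 2, 1, 5, 1]

M: 4·8 = 32 | 2·1+1·0+5·5+1·5 = 32
D: 4·7 = 28 | 2·3+1·7+5·2+1·5 = 28
R: 4·8 = 32 | 2·4+1·1+5·3+1·8 = 32
Z: 4·6 = 24 | 2·4+1·8+5·0+1·8 = 24
Q: 4·4 = 16 | 2·5+1·1+5·0+1·5 = 16
gcd(4,2,1,5,1) = 1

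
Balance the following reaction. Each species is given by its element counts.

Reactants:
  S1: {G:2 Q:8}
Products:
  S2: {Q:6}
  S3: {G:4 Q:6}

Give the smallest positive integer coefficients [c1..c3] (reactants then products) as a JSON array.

Coefficients: [6, 5, 3]

G: 6·2 = 12 | 5·0+3·4 = 12
Q: 6·8 = 48 | 5·6+3·6 = 48
gcd(6,5,3) = 1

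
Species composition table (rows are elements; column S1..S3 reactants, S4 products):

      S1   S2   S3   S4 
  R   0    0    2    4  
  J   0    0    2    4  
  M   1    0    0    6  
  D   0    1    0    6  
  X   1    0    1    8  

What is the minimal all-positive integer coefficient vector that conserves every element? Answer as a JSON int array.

R: 6·0+6·0+2·2 = 4 | 1·4 = 4
J: 6·0+6·0+2·2 = 4 | 1·4 = 4
M: 6·1+6·0+2·0 = 6 | 1·6 = 6
D: 6·0+6·1+2·0 = 6 | 1·6 = 6
X: 6·1+6·0+2·1 = 8 | 1·8 = 8
gcd(6,6,2,1) = 1

Coefficients: [6, 6, 2, 1]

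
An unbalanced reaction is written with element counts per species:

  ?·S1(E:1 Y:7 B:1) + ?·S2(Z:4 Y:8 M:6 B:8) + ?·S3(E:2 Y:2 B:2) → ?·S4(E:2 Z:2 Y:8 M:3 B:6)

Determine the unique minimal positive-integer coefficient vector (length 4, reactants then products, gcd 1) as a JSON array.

Coefficients: [2, 3, 5, 6]

E: 2·1+3·0+5·2 = 12 | 6·2 = 12
Z: 2·0+3·4+5·0 = 12 | 6·2 = 12
Y: 2·7+3·8+5·2 = 48 | 6·8 = 48
M: 2·0+3·6+5·0 = 18 | 6·3 = 18
B: 2·1+3·8+5·2 = 36 | 6·6 = 36
gcd(2,3,5,6) = 1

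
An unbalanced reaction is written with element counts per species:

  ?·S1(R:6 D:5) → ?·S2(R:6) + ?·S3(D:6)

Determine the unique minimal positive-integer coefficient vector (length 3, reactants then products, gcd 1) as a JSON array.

Coefficients: [6, 6, 5]

R: 6·6 = 36 | 6·6+5·0 = 36
D: 6·5 = 30 | 6·0+5·6 = 30
gcd(6,6,5) = 1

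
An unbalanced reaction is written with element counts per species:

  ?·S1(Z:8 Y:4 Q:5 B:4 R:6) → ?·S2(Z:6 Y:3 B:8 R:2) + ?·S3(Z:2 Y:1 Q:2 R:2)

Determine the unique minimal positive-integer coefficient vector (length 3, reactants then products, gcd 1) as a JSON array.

Coefficients: [2, 1, 5]

Z: 2·8 = 16 | 1·6+5·2 = 16
Y: 2·4 = 8 | 1·3+5·1 = 8
Q: 2·5 = 10 | 1·0+5·2 = 10
B: 2·4 = 8 | 1·8+5·0 = 8
R: 2·6 = 12 | 1·2+5·2 = 12
gcd(2,1,5) = 1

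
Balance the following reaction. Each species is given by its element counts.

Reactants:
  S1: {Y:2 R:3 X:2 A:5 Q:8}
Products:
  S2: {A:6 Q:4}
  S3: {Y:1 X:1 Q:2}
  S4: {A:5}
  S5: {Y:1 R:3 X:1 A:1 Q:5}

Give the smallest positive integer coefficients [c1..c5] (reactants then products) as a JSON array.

Coefficients: [4, 1, 4, 2, 4]

Y: 4·2 = 8 | 1·0+4·1+2·0+4·1 = 8
R: 4·3 = 12 | 1·0+4·0+2·0+4·3 = 12
X: 4·2 = 8 | 1·0+4·1+2·0+4·1 = 8
A: 4·5 = 20 | 1·6+4·0+2·5+4·1 = 20
Q: 4·8 = 32 | 1·4+4·2+2·0+4·5 = 32
gcd(4,1,4,2,4) = 1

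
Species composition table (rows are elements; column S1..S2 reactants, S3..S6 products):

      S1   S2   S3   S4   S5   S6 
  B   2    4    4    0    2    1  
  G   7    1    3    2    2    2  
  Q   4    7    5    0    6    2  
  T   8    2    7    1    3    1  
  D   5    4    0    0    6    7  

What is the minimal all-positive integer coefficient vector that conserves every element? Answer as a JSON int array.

Coefficients: [4, 3, 3, 6, 3, 2]

B: 4·2+3·4 = 20 | 3·4+6·0+3·2+2·1 = 20
G: 4·7+3·1 = 31 | 3·3+6·2+3·2+2·2 = 31
Q: 4·4+3·7 = 37 | 3·5+6·0+3·6+2·2 = 37
T: 4·8+3·2 = 38 | 3·7+6·1+3·3+2·1 = 38
D: 4·5+3·4 = 32 | 3·0+6·0+3·6+2·7 = 32
gcd(4,3,3,6,3,2) = 1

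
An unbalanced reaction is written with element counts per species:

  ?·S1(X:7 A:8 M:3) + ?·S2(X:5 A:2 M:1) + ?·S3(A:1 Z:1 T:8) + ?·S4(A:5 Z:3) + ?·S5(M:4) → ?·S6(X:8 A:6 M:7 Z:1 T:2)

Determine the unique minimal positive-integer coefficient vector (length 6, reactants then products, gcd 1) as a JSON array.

Coefficients: [1, 5, 1, 1, 5, 4]

X: 1·7+5·5+1·0+1·0+5·0 = 32 | 4·8 = 32
A: 1·8+5·2+1·1+1·5+5·0 = 24 | 4·6 = 24
M: 1·3+5·1+1·0+1·0+5·4 = 28 | 4·7 = 28
Z: 1·0+5·0+1·1+1·3+5·0 = 4 | 4·1 = 4
T: 1·0+5·0+1·8+1·0+5·0 = 8 | 4·2 = 8
gcd(1,5,1,1,5,4) = 1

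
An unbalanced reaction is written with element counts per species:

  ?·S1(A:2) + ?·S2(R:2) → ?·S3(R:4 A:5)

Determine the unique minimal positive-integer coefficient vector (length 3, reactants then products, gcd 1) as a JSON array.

Coefficients: [5, 4, 2]

R: 5·0+4·2 = 8 | 2·4 = 8
A: 5·2+4·0 = 10 | 2·5 = 10
gcd(5,4,2) = 1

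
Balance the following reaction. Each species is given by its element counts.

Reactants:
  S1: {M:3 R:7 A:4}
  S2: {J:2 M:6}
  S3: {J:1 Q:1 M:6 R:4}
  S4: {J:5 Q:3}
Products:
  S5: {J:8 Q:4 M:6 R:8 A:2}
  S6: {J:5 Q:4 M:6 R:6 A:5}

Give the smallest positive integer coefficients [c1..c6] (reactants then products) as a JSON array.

J: 4·0+1·2+2·1+6·5 = 34 | 3·8+2·5 = 34
Q: 4·0+1·0+2·1+6·3 = 20 | 3·4+2·4 = 20
M: 4·3+1·6+2·6+6·0 = 30 | 3·6+2·6 = 30
R: 4·7+1·0+2·4+6·0 = 36 | 3·8+2·6 = 36
A: 4·4+1·0+2·0+6·0 = 16 | 3·2+2·5 = 16
gcd(4,1,2,6,3,2) = 1

Coefficients: [4, 1, 2, 6, 3, 2]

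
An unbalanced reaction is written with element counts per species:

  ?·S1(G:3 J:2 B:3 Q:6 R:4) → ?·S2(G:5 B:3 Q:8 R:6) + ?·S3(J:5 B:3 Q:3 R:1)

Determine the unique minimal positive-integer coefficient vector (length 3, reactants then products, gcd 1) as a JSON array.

Coefficients: [5, 3, 2]

G: 5·3 = 15 | 3·5+2·0 = 15
J: 5·2 = 10 | 3·0+2·5 = 10
B: 5·3 = 15 | 3·3+2·3 = 15
Q: 5·6 = 30 | 3·8+2·3 = 30
R: 5·4 = 20 | 3·6+2·1 = 20
gcd(5,3,2) = 1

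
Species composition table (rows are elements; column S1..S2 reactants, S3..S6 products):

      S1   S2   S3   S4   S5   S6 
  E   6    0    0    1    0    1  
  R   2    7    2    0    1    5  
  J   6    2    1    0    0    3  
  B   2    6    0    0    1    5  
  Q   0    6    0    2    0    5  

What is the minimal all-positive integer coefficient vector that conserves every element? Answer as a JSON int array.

E: 1·6+4·0 = 6 | 2·0+2·1+6·0+4·1 = 6
R: 1·2+4·7 = 30 | 2·2+2·0+6·1+4·5 = 30
J: 1·6+4·2 = 14 | 2·1+2·0+6·0+4·3 = 14
B: 1·2+4·6 = 26 | 2·0+2·0+6·1+4·5 = 26
Q: 1·0+4·6 = 24 | 2·0+2·2+6·0+4·5 = 24
gcd(1,4,2,2,6,4) = 1

Coefficients: [1, 4, 2, 2, 6, 4]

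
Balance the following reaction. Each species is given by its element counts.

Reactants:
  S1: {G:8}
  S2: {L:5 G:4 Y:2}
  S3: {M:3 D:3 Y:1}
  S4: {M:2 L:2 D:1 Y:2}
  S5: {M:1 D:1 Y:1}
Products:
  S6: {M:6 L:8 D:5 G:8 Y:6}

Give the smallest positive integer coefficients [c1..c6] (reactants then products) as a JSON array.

M: 2·0+6·0+6·3+5·2+2·1 = 30 | 5·6 = 30
L: 2·0+6·5+6·0+5·2+2·0 = 40 | 5·8 = 40
D: 2·0+6·0+6·3+5·1+2·1 = 25 | 5·5 = 25
G: 2·8+6·4+6·0+5·0+2·0 = 40 | 5·8 = 40
Y: 2·0+6·2+6·1+5·2+2·1 = 30 | 5·6 = 30
gcd(2,6,6,5,2,5) = 1

Coefficients: [2, 6, 6, 5, 2, 5]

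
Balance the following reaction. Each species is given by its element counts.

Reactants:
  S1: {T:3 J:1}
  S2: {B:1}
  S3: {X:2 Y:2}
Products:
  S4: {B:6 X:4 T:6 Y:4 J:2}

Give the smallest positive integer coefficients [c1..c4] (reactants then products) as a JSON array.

B: 2·0+6·1+2·0 = 6 | 1·6 = 6
X: 2·0+6·0+2·2 = 4 | 1·4 = 4
T: 2·3+6·0+2·0 = 6 | 1·6 = 6
Y: 2·0+6·0+2·2 = 4 | 1·4 = 4
J: 2·1+6·0+2·0 = 2 | 1·2 = 2
gcd(2,6,2,1) = 1

Coefficients: [2, 6, 2, 1]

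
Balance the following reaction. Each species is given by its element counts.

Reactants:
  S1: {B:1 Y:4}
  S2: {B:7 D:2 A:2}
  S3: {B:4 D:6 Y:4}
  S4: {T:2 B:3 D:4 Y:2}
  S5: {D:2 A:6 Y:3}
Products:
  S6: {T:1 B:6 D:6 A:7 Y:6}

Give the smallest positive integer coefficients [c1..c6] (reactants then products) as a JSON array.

T: 2·0+3·0+1·0+3·2+6·0 = 6 | 6·1 = 6
B: 2·1+3·7+1·4+3·3+6·0 = 36 | 6·6 = 36
D: 2·0+3·2+1·6+3·4+6·2 = 36 | 6·6 = 36
A: 2·0+3·2+1·0+3·0+6·6 = 42 | 6·7 = 42
Y: 2·4+3·0+1·4+3·2+6·3 = 36 | 6·6 = 36
gcd(2,3,1,3,6,6) = 1

Coefficients: [2, 3, 1, 3, 6, 6]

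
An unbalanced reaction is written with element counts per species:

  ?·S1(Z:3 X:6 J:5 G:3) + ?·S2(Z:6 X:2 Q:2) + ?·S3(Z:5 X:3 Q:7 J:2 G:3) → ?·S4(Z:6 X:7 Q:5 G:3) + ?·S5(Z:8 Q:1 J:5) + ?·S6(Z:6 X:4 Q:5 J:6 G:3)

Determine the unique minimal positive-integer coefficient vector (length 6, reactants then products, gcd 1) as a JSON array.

Coefficients: [3, 6, 3, 5, 3, 1]

Z: 3·3+6·6+3·5 = 60 | 5·6+3·8+1·6 = 60
X: 3·6+6·2+3·3 = 39 | 5·7+3·0+1·4 = 39
Q: 3·0+6·2+3·7 = 33 | 5·5+3·1+1·5 = 33
J: 3·5+6·0+3·2 = 21 | 5·0+3·5+1·6 = 21
G: 3·3+6·0+3·3 = 18 | 5·3+3·0+1·3 = 18
gcd(3,6,3,5,3,1) = 1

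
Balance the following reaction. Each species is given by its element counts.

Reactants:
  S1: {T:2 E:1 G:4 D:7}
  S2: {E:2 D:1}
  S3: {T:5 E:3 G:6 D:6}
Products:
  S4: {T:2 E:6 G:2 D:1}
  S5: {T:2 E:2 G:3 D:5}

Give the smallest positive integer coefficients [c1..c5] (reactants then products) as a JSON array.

T: 2·2+5·0+2·5 = 14 | 1·2+6·2 = 14
E: 2·1+5·2+2·3 = 18 | 1·6+6·2 = 18
G: 2·4+5·0+2·6 = 20 | 1·2+6·3 = 20
D: 2·7+5·1+2·6 = 31 | 1·1+6·5 = 31
gcd(2,5,2,1,6) = 1

Coefficients: [2, 5, 2, 1, 6]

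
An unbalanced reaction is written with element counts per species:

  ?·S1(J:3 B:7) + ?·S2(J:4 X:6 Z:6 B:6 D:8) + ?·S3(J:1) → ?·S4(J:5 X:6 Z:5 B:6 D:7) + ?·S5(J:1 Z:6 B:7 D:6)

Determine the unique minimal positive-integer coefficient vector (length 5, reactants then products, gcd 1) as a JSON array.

J: 1·3+6·4+4·1 = 31 | 6·5+1·1 = 31
X: 1·0+6·6+4·0 = 36 | 6·6+1·0 = 36
Z: 1·0+6·6+4·0 = 36 | 6·5+1·6 = 36
B: 1·7+6·6+4·0 = 43 | 6·6+1·7 = 43
D: 1·0+6·8+4·0 = 48 | 6·7+1·6 = 48
gcd(1,6,4,6,1) = 1

Coefficients: [1, 6, 4, 6, 1]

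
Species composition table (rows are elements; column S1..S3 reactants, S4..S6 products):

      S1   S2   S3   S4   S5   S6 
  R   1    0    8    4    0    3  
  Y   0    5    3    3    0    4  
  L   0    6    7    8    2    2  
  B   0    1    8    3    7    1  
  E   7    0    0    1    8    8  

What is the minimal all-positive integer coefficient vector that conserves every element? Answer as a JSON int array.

R: 5·1+3·0+2·8 = 21 | 3·4+1·0+3·3 = 21
Y: 5·0+3·5+2·3 = 21 | 3·3+1·0+3·4 = 21
L: 5·0+3·6+2·7 = 32 | 3·8+1·2+3·2 = 32
B: 5·0+3·1+2·8 = 19 | 3·3+1·7+3·1 = 19
E: 5·7+3·0+2·0 = 35 | 3·1+1·8+3·8 = 35
gcd(5,3,2,3,1,3) = 1

Coefficients: [5, 3, 2, 3, 1, 3]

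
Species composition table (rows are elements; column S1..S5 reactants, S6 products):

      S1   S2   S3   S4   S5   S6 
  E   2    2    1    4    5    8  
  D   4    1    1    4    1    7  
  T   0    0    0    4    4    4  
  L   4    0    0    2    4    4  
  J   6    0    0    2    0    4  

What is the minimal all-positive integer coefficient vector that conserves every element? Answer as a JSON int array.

E: 2·2+5·2+5·1+4·4+1·5 = 40 | 5·8 = 40
D: 2·4+5·1+5·1+4·4+1·1 = 35 | 5·7 = 35
T: 2·0+5·0+5·0+4·4+1·4 = 20 | 5·4 = 20
L: 2·4+5·0+5·0+4·2+1·4 = 20 | 5·4 = 20
J: 2·6+5·0+5·0+4·2+1·0 = 20 | 5·4 = 20
gcd(2,5,5,4,1,5) = 1

Coefficients: [2, 5, 5, 4, 1, 5]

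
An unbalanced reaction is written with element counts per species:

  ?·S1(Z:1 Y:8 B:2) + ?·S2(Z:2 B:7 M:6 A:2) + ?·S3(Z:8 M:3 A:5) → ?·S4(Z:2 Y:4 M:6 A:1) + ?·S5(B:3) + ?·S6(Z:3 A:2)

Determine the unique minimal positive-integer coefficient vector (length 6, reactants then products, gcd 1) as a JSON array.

Z: 1·1+1·2+2·8 = 19 | 2·2+3·0+5·3 = 19
Y: 1·8+1·0+2·0 = 8 | 2·4+3·0+5·0 = 8
B: 1·2+1·7+2·0 = 9 | 2·0+3·3+5·0 = 9
M: 1·0+1·6+2·3 = 12 | 2·6+3·0+5·0 = 12
A: 1·0+1·2+2·5 = 12 | 2·1+3·0+5·2 = 12
gcd(1,1,2,2,3,5) = 1

Coefficients: [1, 1, 2, 2, 3, 5]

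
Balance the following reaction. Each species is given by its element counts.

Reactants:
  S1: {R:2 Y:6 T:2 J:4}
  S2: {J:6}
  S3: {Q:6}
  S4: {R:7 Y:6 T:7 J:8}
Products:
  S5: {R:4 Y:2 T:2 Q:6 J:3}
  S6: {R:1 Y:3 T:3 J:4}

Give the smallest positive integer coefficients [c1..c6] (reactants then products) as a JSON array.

R: 1·2+1·0+6·0+4·7 = 30 | 6·4+6·1 = 30
Y: 1·6+1·0+6·0+4·6 = 30 | 6·2+6·3 = 30
T: 1·2+1·0+6·0+4·7 = 30 | 6·2+6·3 = 30
Q: 1·0+1·0+6·6+4·0 = 36 | 6·6+6·0 = 36
J: 1·4+1·6+6·0+4·8 = 42 | 6·3+6·4 = 42
gcd(1,1,6,4,6,6) = 1

Coefficients: [1, 1, 6, 4, 6, 6]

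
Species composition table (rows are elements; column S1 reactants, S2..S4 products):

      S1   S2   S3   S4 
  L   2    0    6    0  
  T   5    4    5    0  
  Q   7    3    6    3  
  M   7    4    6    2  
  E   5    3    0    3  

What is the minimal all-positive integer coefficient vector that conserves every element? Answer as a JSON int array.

Coefficients: [6, 5, 2, 5]

L: 6·2 = 12 | 5·0+2·6+5·0 = 12
T: 6·5 = 30 | 5·4+2·5+5·0 = 30
Q: 6·7 = 42 | 5·3+2·6+5·3 = 42
M: 6·7 = 42 | 5·4+2·6+5·2 = 42
E: 6·5 = 30 | 5·3+2·0+5·3 = 30
gcd(6,5,2,5) = 1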